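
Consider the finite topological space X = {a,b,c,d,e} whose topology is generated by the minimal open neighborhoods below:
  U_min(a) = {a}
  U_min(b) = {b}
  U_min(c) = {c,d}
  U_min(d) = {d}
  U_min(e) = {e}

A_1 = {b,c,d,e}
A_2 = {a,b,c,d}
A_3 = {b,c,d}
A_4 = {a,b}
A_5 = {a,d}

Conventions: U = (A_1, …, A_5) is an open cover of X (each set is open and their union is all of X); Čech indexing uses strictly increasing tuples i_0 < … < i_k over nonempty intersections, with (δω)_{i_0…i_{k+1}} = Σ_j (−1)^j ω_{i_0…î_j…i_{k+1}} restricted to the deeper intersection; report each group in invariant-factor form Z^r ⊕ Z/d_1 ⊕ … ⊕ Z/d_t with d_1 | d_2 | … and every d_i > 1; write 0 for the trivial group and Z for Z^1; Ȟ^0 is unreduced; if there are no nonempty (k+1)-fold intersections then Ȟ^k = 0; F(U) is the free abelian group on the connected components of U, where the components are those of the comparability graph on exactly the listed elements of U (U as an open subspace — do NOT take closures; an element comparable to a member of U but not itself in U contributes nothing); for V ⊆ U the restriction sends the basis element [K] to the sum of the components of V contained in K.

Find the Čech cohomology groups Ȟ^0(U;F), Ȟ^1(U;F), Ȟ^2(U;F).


Ȟ^0(U;F) ≅ Z^4,  Ȟ^1(U;F) ≅ 0,  Ȟ^2(U;F) ≅ 0

nerve of the cover:
  A12={b,c,d} A13={b,c,d} A14={b} A15={d} A23={b,c,d} A24={a,b} A25={a,d} A34={b} A35={d} A45={a}
  A123={b,c,d} A124={b} A125={d} A134={b} A135={d} A234={b} A235={d} A245={a}
  A1234={b} A1235={d}
components per intersection:
  A1: {b} {c,d} {e}
  A2: {a} {b} {c,d}
  A3: {b} {c,d}
  A4: {a} {b}
  A5: {a} {d}
  A12: {b} {c,d}
  A13: {b} {c,d}
  A14: {b}
  A15: {d}
  A23: {b} {c,d}
  A24: {a} {b}
  A25: {a} {d}
  A34: {b}
  A35: {d}
  A45: {a}
  A123: {b} {c,d}
  A124: {b}
  A125: {d}
  A134: {b}
  A135: {d}
  A234: {b}
  A235: {d}
  A245: {a}
  A1234: {b}
  A1235: {d}
C dims 12,15,9,2; δ0: rk 8, SNF 1^8; δ1: rk 7, SNF 1^7; δ2: rk 2, SNF 1^2
Ȟ^0 = (12 − 8) − 0 = 4, so Ȟ^0 ≅ Z^4
Ȟ^1 = (15 − 7) − 8 = 0, so Ȟ^1 ≅ 0
Ȟ^2 = (9 − 2) − 7 = 0, so Ȟ^2 ≅ 0


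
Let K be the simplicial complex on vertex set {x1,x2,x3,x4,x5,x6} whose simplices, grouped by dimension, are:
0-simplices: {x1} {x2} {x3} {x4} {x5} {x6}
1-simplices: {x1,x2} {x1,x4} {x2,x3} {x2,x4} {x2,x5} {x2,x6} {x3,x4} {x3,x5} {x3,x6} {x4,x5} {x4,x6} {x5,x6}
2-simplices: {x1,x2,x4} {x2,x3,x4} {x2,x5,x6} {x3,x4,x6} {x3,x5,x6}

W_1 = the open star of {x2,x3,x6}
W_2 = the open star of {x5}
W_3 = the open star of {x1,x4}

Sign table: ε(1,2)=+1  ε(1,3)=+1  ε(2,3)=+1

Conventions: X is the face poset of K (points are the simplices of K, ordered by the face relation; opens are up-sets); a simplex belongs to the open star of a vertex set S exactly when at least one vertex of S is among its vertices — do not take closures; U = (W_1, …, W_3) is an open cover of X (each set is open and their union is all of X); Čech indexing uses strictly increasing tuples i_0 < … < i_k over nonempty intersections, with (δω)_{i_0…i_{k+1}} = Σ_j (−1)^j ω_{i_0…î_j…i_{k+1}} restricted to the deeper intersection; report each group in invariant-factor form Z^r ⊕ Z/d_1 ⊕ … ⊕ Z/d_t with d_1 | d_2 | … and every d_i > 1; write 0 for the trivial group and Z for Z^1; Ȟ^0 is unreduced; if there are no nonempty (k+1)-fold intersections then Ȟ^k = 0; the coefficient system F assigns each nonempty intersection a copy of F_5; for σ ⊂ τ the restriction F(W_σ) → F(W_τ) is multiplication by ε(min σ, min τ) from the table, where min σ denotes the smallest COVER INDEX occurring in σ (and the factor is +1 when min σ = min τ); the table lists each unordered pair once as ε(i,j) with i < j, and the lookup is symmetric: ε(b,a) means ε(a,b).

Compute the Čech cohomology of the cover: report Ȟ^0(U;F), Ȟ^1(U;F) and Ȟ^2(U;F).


Ȟ^0 ≅ Z/5, Ȟ^1 ≅ Z/5 and Ȟ^2 ≅ 0

nerve of the cover:
  W1={{x2},{x3},{x6},{x1,x2},{x2,x3},{x2,x4},{x2,x5},{x2,x6},{x3,x4},{x3,x5},{x3,x6},{x4,x6},{x5,x6},{x1,x2,x4},{x2,x3,x4},{x2,x5,x6},{x3,x4,x6},{x3,x5,x6}} W2={{x5},{x2,x5},{x3,x5},{x4,x5},{x5,x6},{x2,x5,x6},{x3,x5,x6}} W3={{x1},{x4},{x1,x2},{x1,x4},{x2,x4},{x3,x4},{x4,x5},{x4,x6},{x1,x2,x4},{x2,x3,x4},{x3,x4,x6}}
  W12={{x2,x5},{x3,x5},{x5,x6},{x2,x5,x6},{x3,x5,x6}} W13={{x1,x2},{x2,x4},{x3,x4},{x4,x6},{x1,x2,x4},{x2,x3,x4},{x3,x4,x6}} W23={{x4,x5}}
C dims 3,3; δ0: rk_F5 2
Ȟ^0 = (3 − 2) − 0 = 1, so Ȟ^0 ≅ Z/5
Ȟ^1 = (3 − 0) − 2 = 1, so Ȟ^1 ≅ Z/5
Ȟ^2 = (0 − 0) − 0 = 0, so Ȟ^2 ≅ 0


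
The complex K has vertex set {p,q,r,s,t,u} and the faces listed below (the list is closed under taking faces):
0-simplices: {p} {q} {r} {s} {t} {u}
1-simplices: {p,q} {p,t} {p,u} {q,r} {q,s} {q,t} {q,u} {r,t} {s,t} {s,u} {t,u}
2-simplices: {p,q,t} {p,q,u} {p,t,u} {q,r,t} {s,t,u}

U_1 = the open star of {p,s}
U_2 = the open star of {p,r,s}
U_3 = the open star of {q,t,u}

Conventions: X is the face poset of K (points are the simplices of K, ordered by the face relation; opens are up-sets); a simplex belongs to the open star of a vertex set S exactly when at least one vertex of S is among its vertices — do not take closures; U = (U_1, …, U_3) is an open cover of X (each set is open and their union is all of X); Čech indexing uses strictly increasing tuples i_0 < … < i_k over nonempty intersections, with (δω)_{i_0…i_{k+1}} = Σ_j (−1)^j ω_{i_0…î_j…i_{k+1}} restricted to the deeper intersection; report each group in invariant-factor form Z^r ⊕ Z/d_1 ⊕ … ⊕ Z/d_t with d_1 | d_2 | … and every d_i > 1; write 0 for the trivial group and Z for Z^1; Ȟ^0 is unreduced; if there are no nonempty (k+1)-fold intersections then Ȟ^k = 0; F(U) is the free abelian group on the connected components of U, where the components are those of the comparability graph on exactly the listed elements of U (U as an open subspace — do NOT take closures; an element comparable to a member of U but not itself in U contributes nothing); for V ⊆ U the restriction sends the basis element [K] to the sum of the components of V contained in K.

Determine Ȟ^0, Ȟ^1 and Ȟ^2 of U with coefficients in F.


Ȟ^0 = Z,  Ȟ^1 = Z,  Ȟ^2 = 0

nerve of the cover:
  U1={{p},{s},{p,q},{p,t},{p,u},{q,s},{s,t},{s,u},{p,q,t},{p,q,u},{p,t,u},{s,t,u}} U2={{p},{r},{s},{p,q},{p,t},{p,u},{q,r},{q,s},{r,t},{s,t},{s,u},{p,q,t},{p,q,u},{p,t,u},{q,r,t},{s,t,u}} U3={{q},{t},{u},{p,q},{p,t},{p,u},{q,r},{q,s},{q,t},{q,u},{r,t},{s,t},{s,u},{t,u},{p,q,t},{p,q,u},{p,t,u},{q,r,t},{s,t,u}}
  U12={{p},{s},{p,q},{p,t},{p,u},{q,s},{s,t},{s,u},{p,q,t},{p,q,u},{p,t,u},{s,t,u}} U13={{p,q},{p,t},{p,u},{q,s},{s,t},{s,u},{p,q,t},{p,q,u},{p,t,u},{s,t,u}} U23={{p,q},{p,t},{p,u},{q,r},{q,s},{r,t},{s,t},{s,u},{p,q,t},{p,q,u},{p,t,u},{q,r,t},{s,t,u}}
  U123={{p,q},{p,t},{p,u},{q,s},{s,t},{s,u},{p,q,t},{p,q,u},{p,t,u},{s,t,u}}
components per intersection:
  U1: {{p},{p,q},{p,t},{p,u},{p,q,t},{p,q,u},{p,t,u}} {{s},{q,s},{s,t},{s,u},{s,t,u}}
  U2: {{p},{p,q},{p,t},{p,u},{p,q,t},{p,q,u},{p,t,u}} {{r},{q,r},{r,t},{q,r,t}} {{s},{q,s},{s,t},{s,u},{s,t,u}}
  U3: {{q},{t},{u},{p,q},{p,t},{p,u},{q,r},{q,s},{q,t},{q,u},{r,t},{s,t},{s,u},{t,u},{p,q,t},{p,q,u},{p,t,u},{q,r,t},{s,t,u}}
  U12: {{p},{p,q},{p,t},{p,u},{p,q,t},{p,q,u},{p,t,u}} {{s},{q,s},{s,t},{s,u},{s,t,u}}
  U13: {{p,q},{p,t},{p,u},{p,q,t},{p,q,u},{p,t,u}} {{q,s}} {{s,t},{s,u},{s,t,u}}
  U23: {{p,q},{p,t},{p,u},{p,q,t},{p,q,u},{p,t,u}} {{q,r},{r,t},{q,r,t}} {{q,s}} {{s,t},{s,u},{s,t,u}}
  U123: {{p,q},{p,t},{p,u},{p,q,t},{p,q,u},{p,t,u}} {{q,s}} {{s,t},{s,u},{s,t,u}}
C dims 6,9,3; δ0: rk 5, SNF 1^5; δ1: rk 3, SNF 1^3
Ȟ^0 = (6 − 5) − 0 = 1, so Ȟ^0 ≅ Z
Ȟ^1 = (9 − 3) − 5 = 1, so Ȟ^1 ≅ Z
Ȟ^2 = (3 − 0) − 3 = 0, so Ȟ^2 ≅ 0


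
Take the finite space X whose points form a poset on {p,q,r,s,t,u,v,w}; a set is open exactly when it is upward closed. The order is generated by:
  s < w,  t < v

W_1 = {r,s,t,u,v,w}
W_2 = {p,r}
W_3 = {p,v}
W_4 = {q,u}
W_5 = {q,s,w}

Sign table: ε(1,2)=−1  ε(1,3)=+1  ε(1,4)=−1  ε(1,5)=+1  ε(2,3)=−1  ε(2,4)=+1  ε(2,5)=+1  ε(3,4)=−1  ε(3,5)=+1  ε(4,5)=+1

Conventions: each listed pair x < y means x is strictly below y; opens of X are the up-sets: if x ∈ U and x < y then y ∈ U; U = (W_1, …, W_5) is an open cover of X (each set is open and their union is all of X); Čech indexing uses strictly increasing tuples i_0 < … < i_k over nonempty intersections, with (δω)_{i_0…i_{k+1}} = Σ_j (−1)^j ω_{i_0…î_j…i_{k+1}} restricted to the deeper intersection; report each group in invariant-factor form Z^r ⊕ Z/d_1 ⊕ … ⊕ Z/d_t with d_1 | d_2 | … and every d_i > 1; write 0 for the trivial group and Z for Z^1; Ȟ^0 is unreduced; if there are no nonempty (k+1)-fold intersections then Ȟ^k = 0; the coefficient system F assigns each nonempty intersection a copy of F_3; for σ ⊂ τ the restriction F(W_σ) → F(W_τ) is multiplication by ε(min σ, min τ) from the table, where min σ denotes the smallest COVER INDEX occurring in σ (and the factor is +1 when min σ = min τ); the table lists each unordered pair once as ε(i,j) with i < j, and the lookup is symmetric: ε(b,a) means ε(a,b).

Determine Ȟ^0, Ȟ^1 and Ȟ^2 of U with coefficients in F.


Ȟ^0 = 0; Ȟ^1 = Z/3; Ȟ^2 = 0

nerve simplices:
  W12={r} W13={v} W14={u} W15={s,w} W23={p} W45={q}
C dims 5,6; δ0: rk_F3 5
degree 0: 5−5−0 = 0 → Ȟ^0 ≅ 0
degree 1: 6−0−5 = 1 → Ȟ^1 ≅ Z/3
degree 2: 0−0−0 = 0 → Ȟ^2 ≅ 0


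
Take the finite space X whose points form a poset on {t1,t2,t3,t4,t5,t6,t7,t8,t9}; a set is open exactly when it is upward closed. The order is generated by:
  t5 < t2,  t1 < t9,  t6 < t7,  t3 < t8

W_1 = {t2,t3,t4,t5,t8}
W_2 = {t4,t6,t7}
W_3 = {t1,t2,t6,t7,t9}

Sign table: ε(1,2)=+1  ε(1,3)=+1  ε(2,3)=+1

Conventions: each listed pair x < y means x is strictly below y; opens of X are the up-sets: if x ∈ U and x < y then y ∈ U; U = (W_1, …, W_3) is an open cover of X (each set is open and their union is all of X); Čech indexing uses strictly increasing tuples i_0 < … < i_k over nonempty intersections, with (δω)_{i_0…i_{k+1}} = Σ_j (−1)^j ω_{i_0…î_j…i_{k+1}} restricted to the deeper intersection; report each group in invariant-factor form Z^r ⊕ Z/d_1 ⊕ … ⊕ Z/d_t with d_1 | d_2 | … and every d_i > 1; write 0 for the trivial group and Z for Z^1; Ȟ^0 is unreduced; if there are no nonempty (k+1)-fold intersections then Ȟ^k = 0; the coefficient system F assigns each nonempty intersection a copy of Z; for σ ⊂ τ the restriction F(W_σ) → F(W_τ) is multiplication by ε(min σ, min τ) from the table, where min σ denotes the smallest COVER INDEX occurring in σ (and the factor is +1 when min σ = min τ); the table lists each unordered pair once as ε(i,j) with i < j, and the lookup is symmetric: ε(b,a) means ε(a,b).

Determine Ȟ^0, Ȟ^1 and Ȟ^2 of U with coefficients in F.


nerve simplices:
  W12={t4} W13={t2} W23={t6,t7}
C dims 3,3; δ0: rk 2, SNF 1^2
degree 0: 3−2−0 = 1 → Ȟ^0 ≅ Z
degree 1: 3−0−2 = 1 → Ȟ^1 ≅ Z
degree 2: 0−0−0 = 0 → Ȟ^2 ≅ 0

Ȟ^0 = Z, Ȟ^1 = Z, Ȟ^2 = 0


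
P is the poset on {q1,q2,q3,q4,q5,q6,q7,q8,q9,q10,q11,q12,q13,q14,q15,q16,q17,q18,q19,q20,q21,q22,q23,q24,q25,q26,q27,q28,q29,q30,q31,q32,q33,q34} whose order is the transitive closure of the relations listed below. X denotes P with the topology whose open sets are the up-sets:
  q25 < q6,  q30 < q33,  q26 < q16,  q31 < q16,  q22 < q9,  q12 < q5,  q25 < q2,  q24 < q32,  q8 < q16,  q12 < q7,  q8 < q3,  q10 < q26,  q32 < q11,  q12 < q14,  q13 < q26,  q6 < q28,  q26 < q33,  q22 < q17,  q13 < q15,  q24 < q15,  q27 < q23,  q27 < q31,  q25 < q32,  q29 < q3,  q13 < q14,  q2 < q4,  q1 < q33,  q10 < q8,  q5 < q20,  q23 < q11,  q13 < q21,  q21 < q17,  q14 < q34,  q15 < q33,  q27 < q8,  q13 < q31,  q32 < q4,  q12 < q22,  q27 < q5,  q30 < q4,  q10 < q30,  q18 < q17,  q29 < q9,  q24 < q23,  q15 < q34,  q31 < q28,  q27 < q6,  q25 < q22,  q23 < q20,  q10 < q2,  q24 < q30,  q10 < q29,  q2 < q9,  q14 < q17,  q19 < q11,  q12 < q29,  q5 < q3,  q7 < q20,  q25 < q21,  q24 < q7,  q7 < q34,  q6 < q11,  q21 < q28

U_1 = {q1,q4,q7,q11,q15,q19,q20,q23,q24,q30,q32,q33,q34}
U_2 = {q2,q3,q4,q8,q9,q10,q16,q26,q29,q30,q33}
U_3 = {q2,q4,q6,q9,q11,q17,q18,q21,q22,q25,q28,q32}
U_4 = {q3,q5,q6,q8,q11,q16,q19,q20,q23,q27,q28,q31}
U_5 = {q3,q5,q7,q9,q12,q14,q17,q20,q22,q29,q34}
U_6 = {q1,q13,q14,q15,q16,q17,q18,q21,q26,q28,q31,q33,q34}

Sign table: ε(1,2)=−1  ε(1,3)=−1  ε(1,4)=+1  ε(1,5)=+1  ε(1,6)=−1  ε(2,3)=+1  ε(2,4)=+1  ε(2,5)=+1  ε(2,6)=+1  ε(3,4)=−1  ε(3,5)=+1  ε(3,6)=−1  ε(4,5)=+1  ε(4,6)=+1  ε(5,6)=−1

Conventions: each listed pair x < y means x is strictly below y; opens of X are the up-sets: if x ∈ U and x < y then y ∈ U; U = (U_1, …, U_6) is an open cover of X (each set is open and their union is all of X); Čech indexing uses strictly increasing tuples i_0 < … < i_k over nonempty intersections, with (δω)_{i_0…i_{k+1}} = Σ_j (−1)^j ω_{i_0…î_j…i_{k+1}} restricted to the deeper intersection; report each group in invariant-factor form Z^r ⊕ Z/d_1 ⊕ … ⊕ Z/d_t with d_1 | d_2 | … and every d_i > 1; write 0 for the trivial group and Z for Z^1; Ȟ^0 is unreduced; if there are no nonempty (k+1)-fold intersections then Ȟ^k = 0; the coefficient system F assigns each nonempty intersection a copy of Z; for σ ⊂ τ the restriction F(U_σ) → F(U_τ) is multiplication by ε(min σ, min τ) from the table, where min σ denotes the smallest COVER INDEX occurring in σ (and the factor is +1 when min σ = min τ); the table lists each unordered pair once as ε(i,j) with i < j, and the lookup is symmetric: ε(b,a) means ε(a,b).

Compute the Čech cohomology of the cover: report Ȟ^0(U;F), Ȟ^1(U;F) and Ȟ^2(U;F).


intersection data:
  U12={q4,q30,q33} U13={q4,q11,q32} U14={q11,q19,q20,q23} U15={q7,q20,q34} U16={q1,q15,q33,q34} U23={q2,q4,q9} U24={q3,q8,q16} U25={q3,q9,q29} U26={q16,q26,q33} U34={q6,q11,q28} U35={q9,q17,q22} U36={q17,q18,q21,q28} U45={q3,q5,q20} U46={q16,q28,q31} U56={q14,q17,q34}
  U123={q4} U126={q33} U134={q11} U145={q20} U156={q34} U235={q9} U245={q3} U246={q16} U346={q28} U356={q17}
C dims 6,15,10; δ0: rk 6, SNF 1^5·2; δ1: rk 9, SNF 1^9
Ȟ^0 = (6 − 6) − 0 = 0, so Ȟ^0 ≅ 0
Ȟ^1 = (15 − 9) − 6 = 0 plus torsion [2], so Ȟ^1 ≅ Z/2
Ȟ^2 = (10 − 0) − 9 = 1, so Ȟ^2 ≅ Z

Ȟ^0 = 0, Ȟ^1 = Z/2 and Ȟ^2 = Z


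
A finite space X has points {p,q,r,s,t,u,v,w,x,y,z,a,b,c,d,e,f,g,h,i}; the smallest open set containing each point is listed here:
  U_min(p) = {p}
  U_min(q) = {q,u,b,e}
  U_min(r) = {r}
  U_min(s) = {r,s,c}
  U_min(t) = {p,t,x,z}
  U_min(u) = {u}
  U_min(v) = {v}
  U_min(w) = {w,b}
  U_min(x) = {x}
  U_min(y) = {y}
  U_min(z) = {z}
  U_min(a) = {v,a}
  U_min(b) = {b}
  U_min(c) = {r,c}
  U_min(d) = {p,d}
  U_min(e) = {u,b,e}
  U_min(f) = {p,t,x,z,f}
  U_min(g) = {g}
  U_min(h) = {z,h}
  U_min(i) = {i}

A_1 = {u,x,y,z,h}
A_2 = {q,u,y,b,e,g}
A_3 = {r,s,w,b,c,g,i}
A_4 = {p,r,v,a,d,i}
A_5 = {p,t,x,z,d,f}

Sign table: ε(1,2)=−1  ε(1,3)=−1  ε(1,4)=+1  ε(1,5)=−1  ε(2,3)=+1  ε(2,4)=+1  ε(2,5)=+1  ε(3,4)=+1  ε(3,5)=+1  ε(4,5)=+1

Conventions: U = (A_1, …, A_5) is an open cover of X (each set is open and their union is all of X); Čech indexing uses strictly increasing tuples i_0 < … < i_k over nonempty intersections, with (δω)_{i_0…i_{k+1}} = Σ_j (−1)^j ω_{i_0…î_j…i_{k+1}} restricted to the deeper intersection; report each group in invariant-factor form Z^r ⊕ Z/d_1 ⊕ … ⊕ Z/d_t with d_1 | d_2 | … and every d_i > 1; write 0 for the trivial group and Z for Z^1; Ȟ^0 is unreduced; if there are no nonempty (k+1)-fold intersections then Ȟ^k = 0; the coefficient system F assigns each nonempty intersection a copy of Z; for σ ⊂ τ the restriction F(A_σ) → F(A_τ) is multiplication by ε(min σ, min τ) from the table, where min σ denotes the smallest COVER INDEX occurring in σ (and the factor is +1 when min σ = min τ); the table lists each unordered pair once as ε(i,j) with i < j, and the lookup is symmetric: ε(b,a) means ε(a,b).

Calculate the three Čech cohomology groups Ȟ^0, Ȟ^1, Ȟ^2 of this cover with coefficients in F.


intersection data:
  A12={u,y} A15={x,z} A23={b,g} A34={r,i} A45={p,d}
C dims 5,5; δ0: rk 4, SNF 1^4
Ȟ^0 = (5 − 4) − 0 = 1, so Ȟ^0 ≅ Z
Ȟ^1 = (5 − 0) − 4 = 1, so Ȟ^1 ≅ Z
Ȟ^2 = (0 − 0) − 0 = 0, so Ȟ^2 ≅ 0

Ȟ^0(U;F) ≅ Z,  Ȟ^1(U;F) ≅ Z,  Ȟ^2(U;F) ≅ 0


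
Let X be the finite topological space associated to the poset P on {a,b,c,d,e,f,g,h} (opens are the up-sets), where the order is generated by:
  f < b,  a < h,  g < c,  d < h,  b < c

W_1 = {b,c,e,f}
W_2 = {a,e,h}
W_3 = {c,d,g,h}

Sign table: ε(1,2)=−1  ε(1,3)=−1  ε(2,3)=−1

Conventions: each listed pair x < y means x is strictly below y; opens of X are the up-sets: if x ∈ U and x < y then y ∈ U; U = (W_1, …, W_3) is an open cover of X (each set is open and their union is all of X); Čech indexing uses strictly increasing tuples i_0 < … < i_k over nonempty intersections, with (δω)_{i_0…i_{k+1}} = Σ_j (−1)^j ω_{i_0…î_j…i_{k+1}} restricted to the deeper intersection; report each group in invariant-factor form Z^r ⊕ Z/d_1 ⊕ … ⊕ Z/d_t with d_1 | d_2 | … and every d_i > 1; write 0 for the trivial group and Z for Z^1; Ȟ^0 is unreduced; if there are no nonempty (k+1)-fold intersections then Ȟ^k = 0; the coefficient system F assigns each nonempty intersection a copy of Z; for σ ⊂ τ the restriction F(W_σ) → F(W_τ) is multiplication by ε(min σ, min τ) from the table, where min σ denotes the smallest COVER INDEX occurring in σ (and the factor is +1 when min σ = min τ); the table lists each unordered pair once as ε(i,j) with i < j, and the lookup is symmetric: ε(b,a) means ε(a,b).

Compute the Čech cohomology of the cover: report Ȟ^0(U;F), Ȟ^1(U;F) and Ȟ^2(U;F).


Ȟ^0 ≅ 0, Ȟ^1 ≅ Z/2 and Ȟ^2 ≅ 0

nerve of the cover:
  W12={e} W13={c} W23={h}
C dims 3,3; δ0: rk 3, SNF 1^2·2
Ȟ^0 = (3 − 3) − 0 = 0, so Ȟ^0 ≅ 0
Ȟ^1 = (3 − 0) − 3 = 0 plus torsion [2], so Ȟ^1 ≅ Z/2
Ȟ^2 = (0 − 0) − 0 = 0, so Ȟ^2 ≅ 0


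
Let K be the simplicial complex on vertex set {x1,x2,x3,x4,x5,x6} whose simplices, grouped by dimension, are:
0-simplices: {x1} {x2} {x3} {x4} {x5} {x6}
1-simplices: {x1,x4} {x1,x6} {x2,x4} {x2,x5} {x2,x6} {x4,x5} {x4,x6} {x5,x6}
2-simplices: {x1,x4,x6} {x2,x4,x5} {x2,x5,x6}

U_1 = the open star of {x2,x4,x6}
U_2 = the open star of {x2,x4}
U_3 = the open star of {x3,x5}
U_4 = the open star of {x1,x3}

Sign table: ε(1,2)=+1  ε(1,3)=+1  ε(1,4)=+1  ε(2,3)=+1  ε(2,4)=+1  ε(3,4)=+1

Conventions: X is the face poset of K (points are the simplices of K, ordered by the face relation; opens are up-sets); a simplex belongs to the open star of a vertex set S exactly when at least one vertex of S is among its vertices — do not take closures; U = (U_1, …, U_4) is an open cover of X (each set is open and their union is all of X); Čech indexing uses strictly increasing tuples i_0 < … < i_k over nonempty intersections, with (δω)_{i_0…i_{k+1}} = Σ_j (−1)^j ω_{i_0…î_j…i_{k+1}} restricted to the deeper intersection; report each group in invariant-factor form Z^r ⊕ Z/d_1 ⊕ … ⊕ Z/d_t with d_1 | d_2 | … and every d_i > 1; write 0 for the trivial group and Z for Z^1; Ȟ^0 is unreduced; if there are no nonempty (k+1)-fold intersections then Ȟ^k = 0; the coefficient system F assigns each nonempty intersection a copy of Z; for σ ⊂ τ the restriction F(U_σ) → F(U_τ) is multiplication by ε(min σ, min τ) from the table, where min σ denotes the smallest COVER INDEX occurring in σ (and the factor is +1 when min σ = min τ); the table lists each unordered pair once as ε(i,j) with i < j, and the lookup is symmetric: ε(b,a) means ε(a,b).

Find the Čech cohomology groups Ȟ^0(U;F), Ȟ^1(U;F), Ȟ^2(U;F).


nerve of the cover:
  U1={{x2},{x4},{x6},{x1,x4},{x1,x6},{x2,x4},{x2,x5},{x2,x6},{x4,x5},{x4,x6},{x5,x6},{x1,x4,x6},{x2,x4,x5},{x2,x5,x6}} U2={{x2},{x4},{x1,x4},{x2,x4},{x2,x5},{x2,x6},{x4,x5},{x4,x6},{x1,x4,x6},{x2,x4,x5},{x2,x5,x6}} U3={{x3},{x5},{x2,x5},{x4,x5},{x5,x6},{x2,x4,x5},{x2,x5,x6}} U4={{x1},{x3},{x1,x4},{x1,x6},{x1,x4,x6}}
  U12={{x2},{x4},{x1,x4},{x2,x4},{x2,x5},{x2,x6},{x4,x5},{x4,x6},{x1,x4,x6},{x2,x4,x5},{x2,x5,x6}} U13={{x2,x5},{x4,x5},{x5,x6},{x2,x4,x5},{x2,x5,x6}} U14={{x1,x4},{x1,x6},{x1,x4,x6}} U23={{x2,x5},{x4,x5},{x2,x4,x5},{x2,x5,x6}} U24={{x1,x4},{x1,x4,x6}} U34={{x3}}
  U123={{x2,x5},{x4,x5},{x2,x4,x5},{x2,x5,x6}} U124={{x1,x4},{x1,x4,x6}}
C dims 4,6,2; δ0: rk 3, SNF 1^3; δ1: rk 2, SNF 1^2
Ȟ^0 = (4 − 3) − 0 = 1, so Ȟ^0 ≅ Z
Ȟ^1 = (6 − 2) − 3 = 1, so Ȟ^1 ≅ Z
Ȟ^2 = (2 − 0) − 2 = 0, so Ȟ^2 ≅ 0

Ȟ^0 ≅ Z, Ȟ^1 ≅ Z and Ȟ^2 ≅ 0


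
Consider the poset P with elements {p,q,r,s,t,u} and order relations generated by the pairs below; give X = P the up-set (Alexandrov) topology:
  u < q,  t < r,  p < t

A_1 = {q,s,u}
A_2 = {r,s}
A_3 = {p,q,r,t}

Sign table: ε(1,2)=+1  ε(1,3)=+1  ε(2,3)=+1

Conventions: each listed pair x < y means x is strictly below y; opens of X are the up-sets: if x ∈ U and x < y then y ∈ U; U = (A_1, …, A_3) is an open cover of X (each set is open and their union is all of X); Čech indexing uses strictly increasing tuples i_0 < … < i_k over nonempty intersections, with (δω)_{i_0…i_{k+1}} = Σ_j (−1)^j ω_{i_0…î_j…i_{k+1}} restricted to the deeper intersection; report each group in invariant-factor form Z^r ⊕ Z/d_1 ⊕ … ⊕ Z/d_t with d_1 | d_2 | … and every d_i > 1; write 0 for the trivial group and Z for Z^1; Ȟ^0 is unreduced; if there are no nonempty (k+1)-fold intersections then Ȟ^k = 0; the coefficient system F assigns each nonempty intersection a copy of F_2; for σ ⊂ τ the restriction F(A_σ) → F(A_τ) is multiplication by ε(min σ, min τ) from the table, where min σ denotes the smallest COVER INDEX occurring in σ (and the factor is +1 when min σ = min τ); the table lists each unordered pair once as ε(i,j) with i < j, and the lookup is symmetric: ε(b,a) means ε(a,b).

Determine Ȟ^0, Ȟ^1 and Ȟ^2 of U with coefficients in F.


nerve of the cover:
  A12={s} A13={q} A23={r}
C dims 3,3; δ0: rk_F2 2
Ȟ^0 = (3 − 2) − 0 = 1, so Ȟ^0 ≅ Z/2
Ȟ^1 = (3 − 0) − 2 = 1, so Ȟ^1 ≅ Z/2
Ȟ^2 = (0 − 0) − 0 = 0, so Ȟ^2 ≅ 0

Ȟ^0 = Z/2, Ȟ^1 = Z/2, Ȟ^2 = 0


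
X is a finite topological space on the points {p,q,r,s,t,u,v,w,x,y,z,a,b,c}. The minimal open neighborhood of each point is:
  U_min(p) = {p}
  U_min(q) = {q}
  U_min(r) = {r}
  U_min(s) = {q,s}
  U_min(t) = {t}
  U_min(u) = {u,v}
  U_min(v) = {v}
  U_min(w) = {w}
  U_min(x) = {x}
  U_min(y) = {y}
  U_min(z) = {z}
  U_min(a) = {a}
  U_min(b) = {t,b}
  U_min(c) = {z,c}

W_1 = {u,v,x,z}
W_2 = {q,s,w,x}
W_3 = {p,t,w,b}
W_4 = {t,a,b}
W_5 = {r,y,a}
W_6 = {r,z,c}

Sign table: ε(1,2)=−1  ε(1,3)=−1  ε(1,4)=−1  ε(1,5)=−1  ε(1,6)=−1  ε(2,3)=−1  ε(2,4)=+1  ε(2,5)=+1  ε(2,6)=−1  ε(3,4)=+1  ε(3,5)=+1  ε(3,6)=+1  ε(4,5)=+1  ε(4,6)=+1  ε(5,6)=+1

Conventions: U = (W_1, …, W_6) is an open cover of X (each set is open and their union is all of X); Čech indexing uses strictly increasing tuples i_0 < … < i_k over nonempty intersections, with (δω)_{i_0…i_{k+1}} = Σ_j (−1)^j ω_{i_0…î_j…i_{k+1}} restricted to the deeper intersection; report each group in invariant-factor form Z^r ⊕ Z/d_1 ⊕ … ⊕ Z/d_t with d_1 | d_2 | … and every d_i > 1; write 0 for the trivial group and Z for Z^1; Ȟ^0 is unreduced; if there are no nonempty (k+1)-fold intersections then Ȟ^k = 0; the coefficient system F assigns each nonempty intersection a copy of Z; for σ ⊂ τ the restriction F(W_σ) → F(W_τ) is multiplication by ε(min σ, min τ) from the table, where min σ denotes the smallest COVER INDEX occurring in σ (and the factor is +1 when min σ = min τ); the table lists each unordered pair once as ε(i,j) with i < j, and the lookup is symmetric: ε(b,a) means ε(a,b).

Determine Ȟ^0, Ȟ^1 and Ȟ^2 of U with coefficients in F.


nerve simplices:
  W12={x} W16={z} W23={w} W34={t,b} W45={a} W56={r}
C dims 6,6; δ0: rk 6, SNF 1^5·2
degree 0: 6−6−0 = 0 → Ȟ^0 ≅ 0
degree 1: 6−0−6 = 0 plus torsion [2] → Ȟ^1 ≅ Z/2
degree 2: 0−0−0 = 0 → Ȟ^2 ≅ 0

Ȟ^0 ≅ 0, Ȟ^1 ≅ Z/2, Ȟ^2 ≅ 0


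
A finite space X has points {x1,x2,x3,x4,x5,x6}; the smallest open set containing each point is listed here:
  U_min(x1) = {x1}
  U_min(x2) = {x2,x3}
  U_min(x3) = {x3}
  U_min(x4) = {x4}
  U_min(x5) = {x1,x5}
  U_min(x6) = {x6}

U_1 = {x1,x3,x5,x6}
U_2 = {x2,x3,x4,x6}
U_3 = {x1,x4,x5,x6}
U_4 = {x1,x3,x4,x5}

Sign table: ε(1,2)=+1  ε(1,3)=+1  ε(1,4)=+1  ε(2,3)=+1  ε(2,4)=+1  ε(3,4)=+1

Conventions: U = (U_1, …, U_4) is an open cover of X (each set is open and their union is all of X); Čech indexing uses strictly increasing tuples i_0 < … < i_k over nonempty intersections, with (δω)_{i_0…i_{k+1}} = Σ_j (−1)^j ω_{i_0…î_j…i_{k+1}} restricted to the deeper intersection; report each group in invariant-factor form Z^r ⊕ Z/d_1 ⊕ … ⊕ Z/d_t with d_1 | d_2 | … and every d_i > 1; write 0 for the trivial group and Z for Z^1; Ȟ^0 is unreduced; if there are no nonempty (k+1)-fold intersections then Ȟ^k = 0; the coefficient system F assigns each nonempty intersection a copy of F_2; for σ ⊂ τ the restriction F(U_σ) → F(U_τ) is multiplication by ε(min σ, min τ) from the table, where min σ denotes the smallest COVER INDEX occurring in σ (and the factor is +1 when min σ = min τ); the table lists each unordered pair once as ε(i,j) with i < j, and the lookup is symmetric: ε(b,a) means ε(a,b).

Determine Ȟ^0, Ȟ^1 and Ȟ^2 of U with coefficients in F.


intersection data:
  U12={x3,x6} U13={x1,x5,x6} U14={x1,x3,x5} U23={x4,x6} U24={x3,x4} U34={x1,x4,x5}
  U123={x6} U124={x3} U134={x1,x5} U234={x4}
C dims 4,6,4; δ0: rk_F2 3; δ1: rk_F2 3
Ȟ^0 = (4 − 3) − 0 = 1, so Ȟ^0 ≅ Z/2
Ȟ^1 = (6 − 3) − 3 = 0, so Ȟ^1 ≅ 0
Ȟ^2 = (4 − 0) − 3 = 1, so Ȟ^2 ≅ Z/2

Ȟ^0(U;F) ≅ Z/2,  Ȟ^1(U;F) ≅ 0,  Ȟ^2(U;F) ≅ Z/2


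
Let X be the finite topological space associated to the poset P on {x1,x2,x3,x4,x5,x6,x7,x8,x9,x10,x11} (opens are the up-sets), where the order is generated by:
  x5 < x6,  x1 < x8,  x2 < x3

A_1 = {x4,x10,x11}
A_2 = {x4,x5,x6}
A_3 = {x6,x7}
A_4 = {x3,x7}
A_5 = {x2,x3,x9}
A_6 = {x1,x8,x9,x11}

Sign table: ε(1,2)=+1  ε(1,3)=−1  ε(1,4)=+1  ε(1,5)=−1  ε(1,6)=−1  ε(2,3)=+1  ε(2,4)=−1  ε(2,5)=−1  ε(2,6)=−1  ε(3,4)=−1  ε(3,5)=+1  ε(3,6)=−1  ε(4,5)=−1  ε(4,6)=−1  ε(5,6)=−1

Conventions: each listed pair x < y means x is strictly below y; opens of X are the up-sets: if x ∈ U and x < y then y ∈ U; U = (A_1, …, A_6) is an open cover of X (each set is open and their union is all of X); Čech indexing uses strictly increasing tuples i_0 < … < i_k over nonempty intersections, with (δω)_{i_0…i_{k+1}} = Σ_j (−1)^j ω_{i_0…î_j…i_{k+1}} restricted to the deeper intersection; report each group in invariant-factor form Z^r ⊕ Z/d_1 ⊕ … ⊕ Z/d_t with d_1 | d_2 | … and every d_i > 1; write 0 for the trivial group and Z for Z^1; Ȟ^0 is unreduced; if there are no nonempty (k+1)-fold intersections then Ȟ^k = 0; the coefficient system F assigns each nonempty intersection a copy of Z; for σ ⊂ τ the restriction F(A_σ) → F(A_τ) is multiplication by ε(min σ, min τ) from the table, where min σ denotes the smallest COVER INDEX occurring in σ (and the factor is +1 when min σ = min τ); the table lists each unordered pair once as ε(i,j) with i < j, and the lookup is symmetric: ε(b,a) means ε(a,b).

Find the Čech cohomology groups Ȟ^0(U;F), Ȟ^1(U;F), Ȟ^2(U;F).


Ȟ^0 ≅ Z; Ȟ^1 ≅ Z; Ȟ^2 ≅ 0

nonempty intersections:
  A12={x4} A16={x11} A23={x6} A34={x7} A45={x3} A56={x9}
C dims 6,6; δ0: rk 5, SNF 1^5
Ȟ^0: (6−5)−0=1 ⇒ Z
Ȟ^1: (6−0)−5=1 ⇒ Z
Ȟ^2: (0−0)−0=0 ⇒ 0


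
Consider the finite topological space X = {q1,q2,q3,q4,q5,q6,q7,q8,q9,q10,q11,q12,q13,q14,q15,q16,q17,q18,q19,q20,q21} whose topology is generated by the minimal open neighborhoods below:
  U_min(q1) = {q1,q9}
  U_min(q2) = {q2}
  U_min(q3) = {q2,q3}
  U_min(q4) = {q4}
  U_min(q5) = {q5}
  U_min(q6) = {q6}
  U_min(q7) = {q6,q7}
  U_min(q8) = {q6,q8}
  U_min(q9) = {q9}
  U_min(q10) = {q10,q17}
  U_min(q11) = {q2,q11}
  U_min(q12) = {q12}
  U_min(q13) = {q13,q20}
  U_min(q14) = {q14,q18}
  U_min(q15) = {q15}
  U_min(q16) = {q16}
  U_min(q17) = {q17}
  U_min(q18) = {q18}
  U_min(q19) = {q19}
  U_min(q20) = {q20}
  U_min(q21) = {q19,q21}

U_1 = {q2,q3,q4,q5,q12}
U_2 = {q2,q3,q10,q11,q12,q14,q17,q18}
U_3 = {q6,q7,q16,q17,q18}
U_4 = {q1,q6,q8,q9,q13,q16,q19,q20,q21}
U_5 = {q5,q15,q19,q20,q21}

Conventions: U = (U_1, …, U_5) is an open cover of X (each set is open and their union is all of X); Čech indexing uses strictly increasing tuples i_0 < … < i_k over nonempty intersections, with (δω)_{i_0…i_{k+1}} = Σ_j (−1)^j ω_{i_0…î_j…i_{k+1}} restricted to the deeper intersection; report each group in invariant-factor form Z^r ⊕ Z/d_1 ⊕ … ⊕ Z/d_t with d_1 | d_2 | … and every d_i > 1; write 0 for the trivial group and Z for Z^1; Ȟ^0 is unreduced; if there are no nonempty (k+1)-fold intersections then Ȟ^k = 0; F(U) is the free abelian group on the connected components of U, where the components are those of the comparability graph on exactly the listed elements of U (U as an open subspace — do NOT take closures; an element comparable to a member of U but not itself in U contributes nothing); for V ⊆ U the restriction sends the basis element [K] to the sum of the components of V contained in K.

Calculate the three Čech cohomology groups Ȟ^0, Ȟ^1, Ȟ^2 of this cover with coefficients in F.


nerve of the cover:
  U12={q2,q3,q12} U15={q5} U23={q17,q18} U34={q6,q16} U45={q19,q20,q21}
components per intersection:
  U1: {q2,q3} {q4} {q5} {q12}
  U2: {q2,q3,q11} {q10,q17} {q12} {q14,q18}
  U3: {q6,q7} {q16} {q17} {q18}
  U4: {q1,q9} {q6,q8} {q13,q20} {q16} {q19,q21}
  U5: {q5} {q15} {q19,q21} {q20}
  U12: {q2,q3} {q12}
  U15: {q5}
  U23: {q17} {q18}
  U34: {q6} {q16}
  U45: {q19,q21} {q20}
C dims 21,9; δ0: rk 9, SNF 1^9
Ȟ^0 = (21 − 9) − 0 = 12, so Ȟ^0 ≅ Z^12
Ȟ^1 = (9 − 0) − 9 = 0, so Ȟ^1 ≅ 0
Ȟ^2 = (0 − 0) − 0 = 0, so Ȟ^2 ≅ 0

Ȟ^0 ≅ Z^12, Ȟ^1 ≅ 0 and Ȟ^2 ≅ 0


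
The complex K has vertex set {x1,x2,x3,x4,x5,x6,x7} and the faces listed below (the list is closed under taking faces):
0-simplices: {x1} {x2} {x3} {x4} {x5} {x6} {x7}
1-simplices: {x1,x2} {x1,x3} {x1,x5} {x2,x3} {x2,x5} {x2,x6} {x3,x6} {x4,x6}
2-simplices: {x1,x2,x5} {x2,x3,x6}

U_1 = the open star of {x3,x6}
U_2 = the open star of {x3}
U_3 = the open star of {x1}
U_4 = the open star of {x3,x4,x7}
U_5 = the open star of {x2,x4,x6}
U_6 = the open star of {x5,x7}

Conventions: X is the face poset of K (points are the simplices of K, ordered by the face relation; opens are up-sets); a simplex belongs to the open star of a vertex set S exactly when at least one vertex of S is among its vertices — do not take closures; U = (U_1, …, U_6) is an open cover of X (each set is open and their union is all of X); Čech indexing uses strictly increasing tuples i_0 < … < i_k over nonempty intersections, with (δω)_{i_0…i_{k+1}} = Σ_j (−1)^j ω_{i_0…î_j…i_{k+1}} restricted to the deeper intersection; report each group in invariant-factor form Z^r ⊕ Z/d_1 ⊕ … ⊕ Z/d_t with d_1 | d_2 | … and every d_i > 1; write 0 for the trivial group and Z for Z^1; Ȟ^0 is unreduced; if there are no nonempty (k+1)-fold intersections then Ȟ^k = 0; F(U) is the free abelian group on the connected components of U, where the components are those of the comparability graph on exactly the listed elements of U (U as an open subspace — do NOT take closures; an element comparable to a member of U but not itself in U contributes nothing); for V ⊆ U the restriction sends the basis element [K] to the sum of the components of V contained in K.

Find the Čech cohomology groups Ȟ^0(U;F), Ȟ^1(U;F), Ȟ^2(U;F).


Ȟ^0(U;F) ≅ Z^2; Ȟ^1(U;F) ≅ Z; Ȟ^2(U;F) ≅ 0

intersection data:
  U1={{x3},{x6},{x1,x3},{x2,x3},{x2,x6},{x3,x6},{x4,x6},{x2,x3,x6}} U2={{x3},{x1,x3},{x2,x3},{x3,x6},{x2,x3,x6}} U3={{x1},{x1,x2},{x1,x3},{x1,x5},{x1,x2,x5}} U4={{x3},{x4},{x7},{x1,x3},{x2,x3},{x3,x6},{x4,x6},{x2,x3,x6}} U5={{x2},{x4},{x6},{x1,x2},{x2,x3},{x2,x5},{x2,x6},{x3,x6},{x4,x6},{x1,x2,x5},{x2,x3,x6}} U6={{x5},{x7},{x1,x5},{x2,x5},{x1,x2,x5}}
  U12={{x3},{x1,x3},{x2,x3},{x3,x6},{x2,x3,x6}} U13={{x1,x3}} U14={{x3},{x1,x3},{x2,x3},{x3,x6},{x4,x6},{x2,x3,x6}} U15={{x6},{x2,x3},{x2,x6},{x3,x6},{x4,x6},{x2,x3,x6}} U23={{x1,x3}} U24={{x3},{x1,x3},{x2,x3},{x3,x6},{x2,x3,x6}} U25={{x2,x3},{x3,x6},{x2,x3,x6}} U34={{x1,x3}} U35={{x1,x2},{x1,x2,x5}} U36={{x1,x5},{x1,x2,x5}} U45={{x4},{x2,x3},{x3,x6},{x4,x6},{x2,x3,x6}} U46={{x7}} U56={{x2,x5},{x1,x2,x5}}
  U123={{x1,x3}} U124={{x3},{x1,x3},{x2,x3},{x3,x6},{x2,x3,x6}} U125={{x2,x3},{x3,x6},{x2,x3,x6}} U134={{x1,x3}} U145={{x2,x3},{x3,x6},{x4,x6},{x2,x3,x6}} U234={{x1,x3}} U245={{x2,x3},{x3,x6},{x2,x3,x6}} U356={{x1,x2,x5}}
  U1234={{x1,x3}} U1245={{x2,x3},{x3,x6},{x2,x3,x6}}
components per intersection:
  U1: {{x3},{x6},{x1,x3},{x2,x3},{x2,x6},{x3,x6},{x4,x6},{x2,x3,x6}}
  U2: {{x3},{x1,x3},{x2,x3},{x3,x6},{x2,x3,x6}}
  U3: {{x1},{x1,x2},{x1,x3},{x1,x5},{x1,x2,x5}}
  U4: {{x3},{x1,x3},{x2,x3},{x3,x6},{x2,x3,x6}} {{x4},{x4,x6}} {{x7}}
  U5: {{x2},{x4},{x6},{x1,x2},{x2,x3},{x2,x5},{x2,x6},{x3,x6},{x4,x6},{x1,x2,x5},{x2,x3,x6}}
  U6: {{x5},{x1,x5},{x2,x5},{x1,x2,x5}} {{x7}}
  U12: {{x3},{x1,x3},{x2,x3},{x3,x6},{x2,x3,x6}}
  U13: {{x1,x3}}
  U14: {{x3},{x1,x3},{x2,x3},{x3,x6},{x2,x3,x6}} {{x4,x6}}
  U15: {{x6},{x2,x3},{x2,x6},{x3,x6},{x4,x6},{x2,x3,x6}}
  U23: {{x1,x3}}
  U24: {{x3},{x1,x3},{x2,x3},{x3,x6},{x2,x3,x6}}
  U25: {{x2,x3},{x3,x6},{x2,x3,x6}}
  U34: {{x1,x3}}
  U35: {{x1,x2},{x1,x2,x5}}
  U36: {{x1,x5},{x1,x2,x5}}
  U45: {{x4},{x4,x6}} {{x2,x3},{x3,x6},{x2,x3,x6}}
  U46: {{x7}}
  U56: {{x2,x5},{x1,x2,x5}}
  U123: {{x1,x3}}
  U124: {{x3},{x1,x3},{x2,x3},{x3,x6},{x2,x3,x6}}
  U125: {{x2,x3},{x3,x6},{x2,x3,x6}}
  U134: {{x1,x3}}
  U145: {{x2,x3},{x3,x6},{x2,x3,x6}} {{x4,x6}}
  U234: {{x1,x3}}
  U245: {{x2,x3},{x3,x6},{x2,x3,x6}}
  U356: {{x1,x2,x5}}
  U1234: {{x1,x3}}
  U1245: {{x2,x3},{x3,x6},{x2,x3,x6}}
C dims 9,15,9,2; δ0: rk 7, SNF 1^7; δ1: rk 7, SNF 1^7; δ2: rk 2, SNF 1^2
Ȟ^0 = (9 − 7) − 0 = 2, so Ȟ^0 ≅ Z^2
Ȟ^1 = (15 − 7) − 7 = 1, so Ȟ^1 ≅ Z
Ȟ^2 = (9 − 2) − 7 = 0, so Ȟ^2 ≅ 0


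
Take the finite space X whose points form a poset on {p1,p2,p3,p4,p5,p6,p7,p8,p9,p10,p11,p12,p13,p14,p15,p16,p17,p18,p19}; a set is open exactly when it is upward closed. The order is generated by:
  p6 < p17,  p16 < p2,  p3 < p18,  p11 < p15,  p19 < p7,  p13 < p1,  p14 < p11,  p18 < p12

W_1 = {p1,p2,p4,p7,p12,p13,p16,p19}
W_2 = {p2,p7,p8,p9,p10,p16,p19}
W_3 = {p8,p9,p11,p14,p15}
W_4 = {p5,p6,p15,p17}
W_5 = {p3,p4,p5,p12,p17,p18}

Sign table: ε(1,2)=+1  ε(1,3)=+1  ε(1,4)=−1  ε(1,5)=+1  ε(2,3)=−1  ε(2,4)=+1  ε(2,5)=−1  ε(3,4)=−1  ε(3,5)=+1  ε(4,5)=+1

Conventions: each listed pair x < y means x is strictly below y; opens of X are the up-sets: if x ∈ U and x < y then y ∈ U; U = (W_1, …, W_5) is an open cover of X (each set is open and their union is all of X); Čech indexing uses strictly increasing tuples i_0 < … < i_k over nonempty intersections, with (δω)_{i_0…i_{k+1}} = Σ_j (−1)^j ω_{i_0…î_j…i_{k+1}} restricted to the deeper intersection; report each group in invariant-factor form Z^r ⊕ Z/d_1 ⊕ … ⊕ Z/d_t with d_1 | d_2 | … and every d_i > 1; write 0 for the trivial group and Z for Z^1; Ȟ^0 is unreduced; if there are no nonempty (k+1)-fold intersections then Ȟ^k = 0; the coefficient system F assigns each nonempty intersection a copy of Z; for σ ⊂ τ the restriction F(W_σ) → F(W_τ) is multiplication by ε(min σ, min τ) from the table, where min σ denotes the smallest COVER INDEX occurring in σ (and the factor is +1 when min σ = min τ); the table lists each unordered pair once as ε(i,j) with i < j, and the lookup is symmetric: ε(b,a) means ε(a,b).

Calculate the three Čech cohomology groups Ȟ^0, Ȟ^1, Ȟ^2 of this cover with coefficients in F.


nerve of the cover:
  W12={p2,p7,p16,p19} W15={p4,p12} W23={p8,p9} W34={p15} W45={p5,p17}
C dims 5,5; δ0: rk 4, SNF 1^4
Ȟ^0 = (5 − 4) − 0 = 1, so Ȟ^0 ≅ Z
Ȟ^1 = (5 − 0) − 4 = 1, so Ȟ^1 ≅ Z
Ȟ^2 = (0 − 0) − 0 = 0, so Ȟ^2 ≅ 0

Ȟ^0 = Z; Ȟ^1 = Z; Ȟ^2 = 0


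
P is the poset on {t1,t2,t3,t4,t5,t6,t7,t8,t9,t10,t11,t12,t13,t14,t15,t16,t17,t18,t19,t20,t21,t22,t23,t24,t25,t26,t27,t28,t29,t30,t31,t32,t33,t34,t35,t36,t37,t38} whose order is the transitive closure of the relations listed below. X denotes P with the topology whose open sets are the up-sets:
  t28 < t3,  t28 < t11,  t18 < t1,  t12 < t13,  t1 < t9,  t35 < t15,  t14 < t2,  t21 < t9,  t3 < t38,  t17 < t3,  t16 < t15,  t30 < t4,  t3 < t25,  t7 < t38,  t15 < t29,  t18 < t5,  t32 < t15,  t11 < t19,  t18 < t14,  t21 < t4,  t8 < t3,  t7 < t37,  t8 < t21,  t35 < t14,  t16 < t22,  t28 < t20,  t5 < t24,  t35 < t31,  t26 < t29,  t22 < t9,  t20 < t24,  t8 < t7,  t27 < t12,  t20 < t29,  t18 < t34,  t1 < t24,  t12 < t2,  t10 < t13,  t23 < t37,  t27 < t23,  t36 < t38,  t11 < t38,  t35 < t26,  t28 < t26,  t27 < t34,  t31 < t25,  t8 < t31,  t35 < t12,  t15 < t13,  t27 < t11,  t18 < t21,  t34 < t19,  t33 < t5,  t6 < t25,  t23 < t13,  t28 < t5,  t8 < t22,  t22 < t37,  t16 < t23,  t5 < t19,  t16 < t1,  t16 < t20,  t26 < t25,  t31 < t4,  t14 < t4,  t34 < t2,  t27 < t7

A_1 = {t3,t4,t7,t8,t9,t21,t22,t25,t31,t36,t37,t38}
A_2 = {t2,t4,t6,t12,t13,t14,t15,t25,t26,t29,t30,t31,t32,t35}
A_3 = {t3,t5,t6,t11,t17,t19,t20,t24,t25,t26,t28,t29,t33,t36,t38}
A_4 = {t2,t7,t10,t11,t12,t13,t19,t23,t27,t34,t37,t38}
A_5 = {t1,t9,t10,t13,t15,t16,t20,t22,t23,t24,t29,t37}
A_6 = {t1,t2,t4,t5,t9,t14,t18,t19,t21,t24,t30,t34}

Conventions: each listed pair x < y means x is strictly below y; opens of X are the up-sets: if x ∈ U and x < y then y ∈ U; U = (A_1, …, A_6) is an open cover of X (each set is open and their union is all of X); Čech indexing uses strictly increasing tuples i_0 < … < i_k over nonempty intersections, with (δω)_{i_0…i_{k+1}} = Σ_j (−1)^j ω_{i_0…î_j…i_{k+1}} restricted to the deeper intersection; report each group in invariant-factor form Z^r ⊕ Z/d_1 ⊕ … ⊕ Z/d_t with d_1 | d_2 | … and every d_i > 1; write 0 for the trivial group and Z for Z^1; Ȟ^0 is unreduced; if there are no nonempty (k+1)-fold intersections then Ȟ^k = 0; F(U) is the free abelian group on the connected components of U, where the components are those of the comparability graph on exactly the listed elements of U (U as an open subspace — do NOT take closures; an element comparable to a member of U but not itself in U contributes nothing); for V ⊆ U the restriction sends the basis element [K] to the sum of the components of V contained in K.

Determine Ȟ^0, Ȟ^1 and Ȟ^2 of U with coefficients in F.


cover nerve:
  A12={t4,t25,t31} A13={t3,t25,t36,t38} A14={t7,t37,t38} A15={t9,t22,t37} A16={t4,t9,t21} A23={t6,t25,t26,t29} A24={t2,t12,t13} A25={t13,t15,t29} A26={t2,t4,t14,t30} A34={t11,t19,t38} A35={t20,t24,t29} A36={t5,t19,t24} A45={t10,t13,t23,t37} A46={t2,t19,t34} A56={t1,t9,t24}
  A123={t25} A126={t4} A134={t38} A145={t37} A156={t9} A235={t29} A245={t13} A246={t2} A346={t19} A356={t24}
components per intersection:
  A1: {t3,t4,t7,t8,t9,t21,t22,t25,t31,t36,t37,t38}
  A2: {t2,t4,t6,t12,t13,t14,t15,t25,t26,t29,t30,t31,t32,t35}
  A3: {t3,t5,t6,t11,t17,t19,t20,t24,t25,t26,t28,t29,t33,t36,t38}
  A4: {t2,t7,t10,t11,t12,t13,t19,t23,t27,t34,t37,t38}
  A5: {t1,t9,t10,t13,t15,t16,t20,t22,t23,t24,t29,t37}
  A6: {t1,t2,t4,t5,t9,t14,t18,t19,t21,t24,t30,t34}
  A12: {t4,t25,t31}
  A13: {t3,t25,t36,t38}
  A14: {t7,t37,t38}
  A15: {t9,t22,t37}
  A16: {t4,t9,t21}
  A23: {t6,t25,t26,t29}
  A24: {t2,t12,t13}
  A25: {t13,t15,t29}
  A26: {t2,t4,t14,t30}
  A34: {t11,t19,t38}
  A35: {t20,t24,t29}
  A36: {t5,t19,t24}
  A45: {t10,t13,t23,t37}
  A46: {t2,t19,t34}
  A56: {t1,t9,t24}
  A123: {t25}
  A126: {t4}
  A134: {t38}
  A145: {t37}
  A156: {t9}
  A235: {t29}
  A245: {t13}
  A246: {t2}
  A346: {t19}
  A356: {t24}
C dims 6,15,10; δ0: rk 5, SNF 1^5; δ1: rk 10, SNF 1^9·2
Ȟ^0: (6−5)−0=1 ⇒ Z
Ȟ^1: (15−10)−5=0 ⇒ 0
Ȟ^2: (10−0)−10=0 plus torsion [2] ⇒ Z/2

Ȟ^0 ≅ Z, Ȟ^1 ≅ 0 and Ȟ^2 ≅ Z/2
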